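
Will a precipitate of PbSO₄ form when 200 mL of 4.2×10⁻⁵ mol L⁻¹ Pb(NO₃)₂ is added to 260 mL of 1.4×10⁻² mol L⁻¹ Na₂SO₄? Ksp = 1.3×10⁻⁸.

After mixing, V = 200 mL + 260 mL = 460 mL.
[Pb²⁺] = (4.2×10⁻⁵)(200)/460 = 1.8×10⁻⁵ mol L⁻¹
[SO₄²⁻] = (1.4×10⁻²)(260)/460 = 7.9×10⁻³ mol L⁻¹
Q = [Pb²⁺][SO₄²⁻] = 1.4×10⁻⁷
Q = 1.4×10⁻⁷ > Ksp = 1.3×10⁻⁸, so the solution is supersaturated and PbSO₄ precipitates.

Yes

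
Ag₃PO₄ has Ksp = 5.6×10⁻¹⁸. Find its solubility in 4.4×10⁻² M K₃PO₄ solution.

1.7×10⁻⁶ M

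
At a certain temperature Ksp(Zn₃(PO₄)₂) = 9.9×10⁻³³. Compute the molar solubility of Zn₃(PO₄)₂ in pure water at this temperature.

1.6×10⁻⁷ M

Zn₃(PO₄)₂(s) ⇌ 3 Zn²⁺(aq) + 2 PO₄³⁻(aq)
Let s be the molar solubility. Then [Zn²⁺] = 3s and [PO₄³⁻] = 2s.
Ksp = [Zn²⁺]^3[PO₄³⁻]^2 = (3s)^3 · (2s)^2 = 108s^5
108s^5 = 9.9×10⁻³³  ⇒  s^5 = 9.2×10⁻³⁵
s = (9.2×10⁻³⁵)^(1/5) = 1.6×10⁻⁷ mol/L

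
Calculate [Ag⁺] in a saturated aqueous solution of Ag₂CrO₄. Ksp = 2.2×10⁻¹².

Ag₂CrO₄(s) ⇌ 2 Ag⁺(aq) + CrO₄²⁻(aq)
For each mole of Ag₂CrO₄ that dissolves per liter, [Ag⁺] = 2s and [CrO₄²⁻] = s; let s denote this solubility.
Ksp = [Ag⁺]^2[CrO₄²⁻] = (2s)^2 · s = 4s^3 = 2.2×10⁻¹²
s = 8.2×10⁻⁵ mol/L
[Ag⁺] = 2s = 1.6×10⁻⁴ mol/L

1.6×10⁻⁴ M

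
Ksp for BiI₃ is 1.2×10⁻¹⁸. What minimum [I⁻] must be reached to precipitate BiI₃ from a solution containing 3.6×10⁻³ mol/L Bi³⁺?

6.9×10⁻⁶ M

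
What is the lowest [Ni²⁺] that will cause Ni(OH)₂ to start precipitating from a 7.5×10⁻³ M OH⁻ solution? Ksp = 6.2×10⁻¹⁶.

1.1×10⁻¹¹ M

Precipitation of each salt begins when its ion product equals Ksp.
Ni(OH)₂(s) ⇌ Ni²⁺(aq) + 2 OH⁻(aq)
Ksp = [Ni²⁺][OH⁻]^2 = [Ni²⁺](7.5×10⁻³)^2
[Ni²⁺] = 6.2×10⁻¹⁶ / (7.5×10⁻³)^2 = 1.1×10⁻¹¹
[Ni²⁺] = 1.1×10⁻¹¹ M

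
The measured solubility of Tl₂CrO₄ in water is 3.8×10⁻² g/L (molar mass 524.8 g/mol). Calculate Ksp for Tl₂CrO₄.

Molar solubility s = (3.8×10⁻² g/L) / (524.8 g/mol) = 7.241×10⁻⁵ mol/L
Tl₂CrO₄(s) ⇌ 2 Tl⁺(aq) + CrO₄²⁻(aq)
If s mol/L of Tl₂CrO₄ dissolves, [Tl⁺] = 2s and [CrO₄²⁻] = s.
Ksp = [Tl⁺]^2[CrO₄²⁻] = (2s)^2 · s = 4s^3
Ksp = 4 × (7.241×10⁻⁵)^3 = 1.5×10⁻¹²

Ksp = 1.5×10⁻¹²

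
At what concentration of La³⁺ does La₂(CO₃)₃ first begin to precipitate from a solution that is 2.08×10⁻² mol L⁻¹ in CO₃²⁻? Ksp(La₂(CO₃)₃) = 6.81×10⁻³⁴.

A salt starts to precipitate once the ion product Q reaches its Ksp.
La₂(CO₃)₃(s) ⇌ 2 La³⁺(aq) + 3 CO₃²⁻(aq)
Ksp = [La³⁺]^2[CO₃²⁻]^3 = [La³⁺]^2(2.08×10⁻²)^3
[La³⁺]^2 = 6.81×10⁻³⁴ / (2.08×10⁻²)^3 = 7.57×10⁻²⁹
[La³⁺] = 8.70×10⁻¹⁵ mol L⁻¹

8.70×10⁻¹⁵ M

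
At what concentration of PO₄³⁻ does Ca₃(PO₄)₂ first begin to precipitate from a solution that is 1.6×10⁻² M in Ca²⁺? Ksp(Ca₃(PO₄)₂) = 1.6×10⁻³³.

The threshold for precipitation is Q = Ksp.
Ca₃(PO₄)₂(s) ⇌ 3 Ca²⁺(aq) + 2 PO₄³⁻(aq)
Ksp = [Ca²⁺]^3[PO₄³⁻]^2 = [PO₄³⁻]^2(1.6×10⁻²)^3
[PO₄³⁻]^2 = 1.6×10⁻³³ / (1.6×10⁻²)^3 = 3.9×10⁻²⁸
[PO₄³⁻] = 2.0×10⁻¹⁴ M

2.0×10⁻¹⁴ M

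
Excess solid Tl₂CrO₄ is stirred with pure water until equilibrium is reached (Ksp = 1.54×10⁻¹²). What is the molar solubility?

Tl₂CrO₄(s) ⇌ 2 Tl⁺(aq) + CrO₄²⁻(aq)
Call the molar solubility s, so that [Tl⁺] = 2s and [CrO₄²⁻] = s.
Ksp = [Tl⁺]^2[CrO₄²⁻] = (2s)^2 · s = 4s^3
4s^3 = 1.54×10⁻¹²  ⇒  s^3 = 3.85×10⁻¹³
Taking the 3rd root, s = 7.27×10⁻⁵ mol L⁻¹.

7.27×10⁻⁵ M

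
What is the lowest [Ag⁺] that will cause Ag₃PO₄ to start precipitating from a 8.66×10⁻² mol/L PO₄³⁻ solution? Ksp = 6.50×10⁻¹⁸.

4.22×10⁻⁶ M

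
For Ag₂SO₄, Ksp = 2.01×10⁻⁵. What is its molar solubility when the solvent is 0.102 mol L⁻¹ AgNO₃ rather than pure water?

Ag₂SO₄(s) ⇌ 2 Ag⁺(aq) + SO₄²⁻(aq)
With Ag⁺ already at 0.102 mol L⁻¹ and s small, take [Ag⁺] ≈ 0.102 mol L⁻¹ and [SO₄²⁻] = s.
Ksp = [Ag⁺]^2[SO₄²⁻] = (0.102)^2s
s = 2.01×10⁻⁵ / (0.102)^2 = 1.93×10⁻³
s = 1.93×10⁻³ mol L⁻¹

1.93×10⁻³ M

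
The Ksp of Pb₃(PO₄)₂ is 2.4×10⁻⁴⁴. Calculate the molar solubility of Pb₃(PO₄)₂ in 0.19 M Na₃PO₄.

Pb₃(PO₄)₂(s) ⇌ 3 Pb²⁺(aq) + 2 PO₄³⁻(aq)
The solution already contains PO₄³⁻ at 0.19 M. Let s be the molar solubility of Pb₃(PO₄)₂.
[PO₄³⁻] ≈ 0.19 M (common ion dominates); [Pb²⁺] = 3s.
Ksp = [Pb²⁺]^3[PO₄³⁻]^2 = (3s)^3(0.19)^2
(3s)^3 = 2.4×10⁻⁴⁴ / (0.19)^2 = 6.6×10⁻⁴³
s = 2.9×10⁻¹⁵ M

2.9×10⁻¹⁵ M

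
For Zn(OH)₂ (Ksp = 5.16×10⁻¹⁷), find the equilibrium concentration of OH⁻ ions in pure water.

4.69×10⁻⁶ M

Zn(OH)₂(s) ⇌ Zn²⁺(aq) + 2 OH⁻(aq)
Let s be the molar solubility. Then [Zn²⁺] = s and [OH⁻] = 2s.
Ksp = [Zn²⁺][OH⁻]^2 = s · (2s)^2 = 4s^3 = 5.16×10⁻¹⁷
s = 2.35×10⁻⁶ mol/L
[OH⁻] = 2s = 4.69×10⁻⁶ mol/L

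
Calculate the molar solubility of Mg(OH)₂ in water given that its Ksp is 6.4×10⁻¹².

Mg(OH)₂(s) ⇌ Mg²⁺(aq) + 2 OH⁻(aq)
Call the molar solubility s, so that [Mg²⁺] = s and [OH⁻] = 2s.
Ksp = [Mg²⁺][OH⁻]^2 = s · (2s)^2 = 4s^3
4s^3 = 6.4×10⁻¹²  ⇒  s^3 = 1.6×10⁻¹²
s = (1.6×10⁻¹²)^(1/3) = 1.2×10⁻⁴ mol L⁻¹

1.2×10⁻⁴ M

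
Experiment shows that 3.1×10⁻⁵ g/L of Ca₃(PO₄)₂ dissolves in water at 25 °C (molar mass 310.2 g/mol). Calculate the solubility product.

Ksp = 1.1×10⁻³³

Molar solubility s = (3.1×10⁻⁵ g/L) / (310.2 g/mol) = 9.994×10⁻⁸ mol/L
Ca₃(PO₄)₂(s) ⇌ 3 Ca²⁺(aq) + 2 PO₄³⁻(aq)
Let s be the molar solubility. Then [Ca²⁺] = 3s and [PO₄³⁻] = 2s.
Ksp = [Ca²⁺]^3[PO₄³⁻]^2 = (3s)^3 · (2s)^2 = 108s^5
Ksp = 108 × (9.994×10⁻⁸)^5 = 1.1×10⁻³³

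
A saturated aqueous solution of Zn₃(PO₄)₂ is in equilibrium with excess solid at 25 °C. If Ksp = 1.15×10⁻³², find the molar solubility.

1.60×10⁻⁷ M

Zn₃(PO₄)₂(s) ⇌ 3 Zn²⁺(aq) + 2 PO₄³⁻(aq)
Let s be the molar solubility. Then [Zn²⁺] = 3s and [PO₄³⁻] = 2s.
Ksp = [Zn²⁺]^3[PO₄³⁻]^2 = (3s)^3 · (2s)^2 = 108s^5
108s^5 = 1.15×10⁻³²  ⇒  s^5 = 1.06×10⁻³⁴
s = (1.06×10⁻³⁴)^(1/5) = 1.60×10⁻⁷ mol L⁻¹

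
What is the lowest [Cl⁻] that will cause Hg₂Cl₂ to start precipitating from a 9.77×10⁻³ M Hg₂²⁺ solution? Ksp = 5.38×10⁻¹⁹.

7.42×10⁻⁹ M

Precipitation of each salt begins when its ion product equals Ksp.
Hg₂Cl₂(s) ⇌ Hg₂²⁺(aq) + 2 Cl⁻(aq)
Ksp = [Hg₂²⁺][Cl⁻]^2 = [Cl⁻]^2(9.77×10⁻³)
[Cl⁻]^2 = 5.38×10⁻¹⁹ / (9.77×10⁻³) = 5.51×10⁻¹⁷
[Cl⁻] = 7.42×10⁻⁹ M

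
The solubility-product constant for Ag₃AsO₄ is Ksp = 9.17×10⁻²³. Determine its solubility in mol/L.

1.36×10⁻⁶ M

Ag₃AsO₄(s) ⇌ 3 Ag⁺(aq) + AsO₄³⁻(aq)
With molar solubility s: [Ag⁺] = 3s, [AsO₄³⁻] = s.
Ksp = [Ag⁺]^3[AsO₄³⁻] = (3s)^3 · s = 27s^4
27s^4 = 9.17×10⁻²³  ⇒  s^4 = 3.40×10⁻²⁴
s = (3.40×10⁻²⁴)^(1/4) = 1.36×10⁻⁶ mol L⁻¹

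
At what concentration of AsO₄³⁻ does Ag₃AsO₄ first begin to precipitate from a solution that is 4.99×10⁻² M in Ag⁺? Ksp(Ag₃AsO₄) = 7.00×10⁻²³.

5.63×10⁻¹⁹ M

The threshold for precipitation is Q = Ksp.
Ag₃AsO₄(s) ⇌ 3 Ag⁺(aq) + AsO₄³⁻(aq)
Ksp = [Ag⁺]^3[AsO₄³⁻] = [AsO₄³⁻](4.99×10⁻²)^3
[AsO₄³⁻] = 7.00×10⁻²³ / (4.99×10⁻²)^3 = 5.63×10⁻¹⁹
[AsO₄³⁻] = 5.63×10⁻¹⁹ M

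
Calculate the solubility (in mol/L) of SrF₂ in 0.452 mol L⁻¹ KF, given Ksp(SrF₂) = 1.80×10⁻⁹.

8.81×10⁻⁹ M

SrF₂(s) ⇌ Sr²⁺(aq) + 2 F⁻(aq)
With F⁻ already at 0.452 mol L⁻¹ and s small, take [F⁻] ≈ 0.452 mol L⁻¹ and [Sr²⁺] = s.
Ksp = [Sr²⁺][F⁻]^2 = s(0.452)^2
s = 1.80×10⁻⁹ / (0.452)^2 = 8.81×10⁻⁹
s = 8.81×10⁻⁹ mol L⁻¹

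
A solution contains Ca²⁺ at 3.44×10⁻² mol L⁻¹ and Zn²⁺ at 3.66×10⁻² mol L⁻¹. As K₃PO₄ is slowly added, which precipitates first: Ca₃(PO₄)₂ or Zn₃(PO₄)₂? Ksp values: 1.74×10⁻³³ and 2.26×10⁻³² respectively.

The threshold for precipitation is Q = Ksp.
For Ca₃(PO₄)₂: [PO₄³⁻] = (Ksp/[Ca²⁺]^3)^(1/2) = 6.54×10⁻¹⁵ mol L⁻¹
For Zn₃(PO₄)₂: [PO₄³⁻] = (Ksp/[Zn²⁺]^3)^(1/2) = 2.15×10⁻¹⁴ mol L⁻¹
Since Ca₃(PO₄)₂ needs less PO₄³⁻ to reach saturation, it precipitates first.

Ca₃(PO₄)₂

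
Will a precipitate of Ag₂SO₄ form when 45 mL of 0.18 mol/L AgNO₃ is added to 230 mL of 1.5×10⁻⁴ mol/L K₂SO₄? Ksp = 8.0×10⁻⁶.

No

Total volume after mixing = 45 + 230 = 275 mL.
[Ag⁺] = (0.18)(45)/275 = 2.9×10⁻² mol/L
[SO₄²⁻] = (1.5×10⁻⁴)(230)/275 = 1.3×10⁻⁴ mol/L
Q = [Ag⁺]^2[SO₄²⁻] = 1.1×10⁻⁷
Q < Ksp (1.1×10⁻⁷ vs 8.0×10⁻⁶); the solution remains unsaturated and no precipitate forms.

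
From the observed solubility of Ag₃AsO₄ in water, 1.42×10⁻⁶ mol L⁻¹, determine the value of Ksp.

Ksp = 1.10×10⁻²²

Ag₃AsO₄(s) ⇌ 3 Ag⁺(aq) + AsO₄³⁻(aq)
With molar solubility s: [Ag⁺] = 3s, [AsO₄³⁻] = s.
Ksp = [Ag⁺]^3[AsO₄³⁻] = (3s)^3 · s = 27s^4
Ksp = 27 × (1.42×10⁻⁶)^4 = 1.10×10⁻²²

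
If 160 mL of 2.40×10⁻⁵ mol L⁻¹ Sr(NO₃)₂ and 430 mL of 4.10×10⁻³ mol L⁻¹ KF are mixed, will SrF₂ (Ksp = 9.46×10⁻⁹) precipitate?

The combined volume is 590 mL.
[Sr²⁺] = (2.40×10⁻⁵)(160)/590 = 6.51×10⁻⁶ mol L⁻¹
[F⁻] = (4.10×10⁻³)(430)/590 = 2.99×10⁻³ mol L⁻¹
Q = [Sr²⁺][F⁻]^2 = 5.81×10⁻¹¹
Q = 5.81×10⁻¹¹ < Ksp = 9.46×10⁻⁹, so the solution is unsaturated and no precipitate forms.

No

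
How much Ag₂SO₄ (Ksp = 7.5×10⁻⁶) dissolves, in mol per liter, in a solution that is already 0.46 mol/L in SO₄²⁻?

2.0×10⁻³ M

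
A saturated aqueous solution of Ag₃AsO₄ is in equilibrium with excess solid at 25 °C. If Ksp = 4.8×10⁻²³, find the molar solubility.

1.2×10⁻⁶ M

Ag₃AsO₄(s) ⇌ 3 Ag⁺(aq) + AsO₄³⁻(aq)
Call the molar solubility s, so that [Ag⁺] = 3s and [AsO₄³⁻] = s.
Ksp = [Ag⁺]^3[AsO₄³⁻] = (3s)^3 · s = 27s^4
27s^4 = 4.8×10⁻²³  ⇒  s^4 = 1.8×10⁻²⁴
s = 1.2×10⁻⁶ mol/L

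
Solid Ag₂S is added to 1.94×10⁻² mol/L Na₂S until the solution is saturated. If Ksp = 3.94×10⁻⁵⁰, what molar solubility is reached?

Ag₂S(s) ⇌ 2 Ag⁺(aq) + S²⁻(aq)
The solution already contains S²⁻ at 1.94×10⁻² mol/L. Let s be the molar solubility of Ag₂S.
[S²⁻] ≈ 1.94×10⁻² mol/L (common ion dominates); [Ag⁺] = 2s.
Ksp = [Ag⁺]^2[S²⁻] = (2s)^2(1.94×10⁻²)
(2s)^2 = 3.94×10⁻⁵⁰ / (1.94×10⁻²) = 2.03×10⁻⁴⁸
s = 7.13×10⁻²⁵ mol/L

7.13×10⁻²⁵ M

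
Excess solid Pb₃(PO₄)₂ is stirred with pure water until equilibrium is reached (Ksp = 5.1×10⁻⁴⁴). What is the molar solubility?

Pb₃(PO₄)₂(s) ⇌ 3 Pb²⁺(aq) + 2 PO₄³⁻(aq)
Call the molar solubility s, so that [Pb²⁺] = 3s and [PO₄³⁻] = 2s.
Ksp = [Pb²⁺]^3[PO₄³⁻]^2 = (3s)^3 · (2s)^2 = 108s^5
108s^5 = 5.1×10⁻⁴⁴  ⇒  s^5 = 4.7×10⁻⁴⁶
s = 8.6×10⁻¹⁰ M

8.6×10⁻¹⁰ M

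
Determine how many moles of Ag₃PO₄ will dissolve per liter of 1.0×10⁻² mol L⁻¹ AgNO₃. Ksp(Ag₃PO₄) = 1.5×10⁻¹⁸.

Ag₃PO₄(s) ⇌ 3 Ag⁺(aq) + PO₄³⁻(aq)
With Ag⁺ already at 1.0×10⁻² mol L⁻¹ and s small, take [Ag⁺] ≈ 1.0×10⁻² mol L⁻¹ and [PO₄³⁻] = s.
Ksp = [Ag⁺]^3[PO₄³⁻] = (1.0×10⁻²)^3s
s = 1.5×10⁻¹⁸ / (1.0×10⁻²)^3 = 1.5×10⁻¹²
s = 1.5×10⁻¹² mol L⁻¹

1.5×10⁻¹² M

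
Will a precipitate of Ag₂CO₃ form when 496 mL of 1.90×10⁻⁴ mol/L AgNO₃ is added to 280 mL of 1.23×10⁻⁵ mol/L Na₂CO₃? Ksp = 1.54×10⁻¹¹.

After mixing, V = 496 mL + 280 mL = 776 mL.
[Ag⁺] = (1.90×10⁻⁴)(496)/776 = 1.21×10⁻⁴ mol/L
[CO₃²⁻] = (1.23×10⁻⁵)(280)/776 = 4.44×10⁻⁶ mol/L
Q = [Ag⁺]^2[CO₃²⁻] = 6.55×10⁻¹⁴
Since Q (6.55×10⁻¹⁴) is less than Ksp (1.54×10⁻¹¹), no Ag₂CO₃ precipitates.

No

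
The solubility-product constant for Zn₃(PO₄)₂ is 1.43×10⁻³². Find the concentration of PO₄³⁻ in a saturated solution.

Zn₃(PO₄)₂(s) ⇌ 3 Zn²⁺(aq) + 2 PO₄³⁻(aq)
If s mol/L of Zn₃(PO₄)₂ dissolves, [Zn²⁺] = 3s and [PO₄³⁻] = 2s.
Ksp = [Zn²⁺]^3[PO₄³⁻]^2 = (3s)^3 · (2s)^2 = 108s^5 = 1.43×10⁻³²
s = 1.68×10⁻⁷ mol/L
[PO₄³⁻] = 2s = 3.35×10⁻⁷ mol/L

3.35×10⁻⁷ M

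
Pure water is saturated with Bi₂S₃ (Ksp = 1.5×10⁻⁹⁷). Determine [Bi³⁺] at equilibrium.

3.4×10⁻²⁰ M

Bi₂S₃(s) ⇌ 2 Bi³⁺(aq) + 3 S²⁻(aq)
For each mole of Bi₂S₃ that dissolves per liter, [Bi³⁺] = 2s and [S²⁻] = 3s; let s denote this solubility.
Ksp = [Bi³⁺]^2[S²⁻]^3 = (2s)^2 · (3s)^3 = 108s^5 = 1.5×10⁻⁹⁷
s = 1.7×10⁻²⁰ mol L⁻¹
[Bi³⁺] = 2s = 3.4×10⁻²⁰ mol L⁻¹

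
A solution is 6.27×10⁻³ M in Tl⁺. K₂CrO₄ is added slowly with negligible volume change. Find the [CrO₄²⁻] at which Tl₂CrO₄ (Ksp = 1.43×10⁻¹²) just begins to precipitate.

3.64×10⁻⁸ M

A salt starts to precipitate once the ion product Q reaches its Ksp.
Tl₂CrO₄(s) ⇌ 2 Tl⁺(aq) + CrO₄²⁻(aq)
Ksp = [Tl⁺]^2[CrO₄²⁻] = [CrO₄²⁻](6.27×10⁻³)^2
[CrO₄²⁻] = 1.43×10⁻¹² / (6.27×10⁻³)^2 = 3.64×10⁻⁸
[CrO₄²⁻] = 3.64×10⁻⁸ M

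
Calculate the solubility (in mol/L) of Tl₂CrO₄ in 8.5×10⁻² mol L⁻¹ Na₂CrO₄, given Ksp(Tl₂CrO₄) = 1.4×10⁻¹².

2.0×10⁻⁶ M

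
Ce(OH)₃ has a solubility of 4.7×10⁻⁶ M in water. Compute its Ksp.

Ksp = 1.3×10⁻²⁰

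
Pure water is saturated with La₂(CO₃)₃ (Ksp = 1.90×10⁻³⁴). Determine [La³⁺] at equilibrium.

La₂(CO₃)₃(s) ⇌ 2 La³⁺(aq) + 3 CO₃²⁻(aq)
For each mole of La₂(CO₃)₃ that dissolves per liter, [La³⁺] = 2s and [CO₃²⁻] = 3s; let s denote this solubility.
Ksp = [La³⁺]^2[CO₃²⁻]^3 = (2s)^2 · (3s)^3 = 108s^5 = 1.90×10⁻³⁴
s = 7.06×10⁻⁸ M
[La³⁺] = 2s = 1.41×10⁻⁷ M

1.41×10⁻⁷ M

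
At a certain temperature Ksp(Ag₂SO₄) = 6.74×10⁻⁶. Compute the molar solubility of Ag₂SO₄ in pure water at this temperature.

1.19×10⁻² M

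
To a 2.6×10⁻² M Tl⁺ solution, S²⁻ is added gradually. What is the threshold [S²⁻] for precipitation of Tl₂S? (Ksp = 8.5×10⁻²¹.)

Precipitation begins when Q = Ksp.
Tl₂S(s) ⇌ 2 Tl⁺(aq) + S²⁻(aq)
Ksp = [Tl⁺]^2[S²⁻] = [S²⁻](2.6×10⁻²)^2
[S²⁻] = 8.5×10⁻²¹ / (2.6×10⁻²)^2 = 1.3×10⁻¹⁷
[S²⁻] = 1.3×10⁻¹⁷ M

1.3×10⁻¹⁷ M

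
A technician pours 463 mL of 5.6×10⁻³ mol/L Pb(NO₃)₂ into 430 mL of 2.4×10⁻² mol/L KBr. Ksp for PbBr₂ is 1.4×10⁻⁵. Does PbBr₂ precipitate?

No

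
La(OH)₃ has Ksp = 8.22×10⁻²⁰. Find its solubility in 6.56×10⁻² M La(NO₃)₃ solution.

3.59×10⁻⁷ M

La(OH)₃(s) ⇌ La³⁺(aq) + 3 OH⁻(aq)
Let s be the solubility of La(OH)₃ here. The common ion gives [La³⁺] ≈ 6.56×10⁻² M, and [OH⁻] = 3s.
Ksp = [La³⁺][OH⁻]^3 = (6.56×10⁻²)(3s)^3
(3s)^3 = 8.22×10⁻²⁰ / (6.56×10⁻²) = 1.25×10⁻¹⁸
s = 3.59×10⁻⁷ M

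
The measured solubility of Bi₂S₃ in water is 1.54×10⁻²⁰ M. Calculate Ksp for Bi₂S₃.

Bi₂S₃(s) ⇌ 2 Bi³⁺(aq) + 3 S²⁻(aq)
Let s be the molar solubility. Then [Bi³⁺] = 2s and [S²⁻] = 3s.
Ksp = [Bi³⁺]^2[S²⁻]^3 = (2s)^2 · (3s)^3 = 108s^5
Ksp = 108 × (1.54×10⁻²⁰)^5 = 9.35×10⁻⁹⁸

Ksp = 9.35×10⁻⁹⁸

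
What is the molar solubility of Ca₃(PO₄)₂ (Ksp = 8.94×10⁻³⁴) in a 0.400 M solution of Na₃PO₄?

Ca₃(PO₄)₂(s) ⇌ 3 Ca²⁺(aq) + 2 PO₄³⁻(aq)
With PO₄³⁻ already at 0.400 M and s small, take [PO₄³⁻] ≈ 0.400 M and [Ca²⁺] = 3s.
Ksp = [Ca²⁺]^3[PO₄³⁻]^2 = (3s)^3(0.400)^2
(3s)^3 = 8.94×10⁻³⁴ / (0.400)^2 = 5.59×10⁻³³
s = 5.91×10⁻¹² M

5.91×10⁻¹² M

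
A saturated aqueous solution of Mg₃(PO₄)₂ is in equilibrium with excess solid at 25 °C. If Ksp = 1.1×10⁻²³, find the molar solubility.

1.0×10⁻⁵ M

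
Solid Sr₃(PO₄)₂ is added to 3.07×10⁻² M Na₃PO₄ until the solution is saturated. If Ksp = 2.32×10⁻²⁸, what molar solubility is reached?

Sr₃(PO₄)₂(s) ⇌ 3 Sr²⁺(aq) + 2 PO₄³⁻(aq)
Let s be the solubility of Sr₃(PO₄)₂ here. The common ion gives [PO₄³⁻] ≈ 3.07×10⁻² M, and [Sr²⁺] = 3s.
Ksp = [Sr²⁺]^3[PO₄³⁻]^2 = (3s)^3(3.07×10⁻²)^2
(3s)^3 = 2.32×10⁻²⁸ / (3.07×10⁻²)^2 = 2.46×10⁻²⁵
s = 2.09×10⁻⁹ M

2.09×10⁻⁹ M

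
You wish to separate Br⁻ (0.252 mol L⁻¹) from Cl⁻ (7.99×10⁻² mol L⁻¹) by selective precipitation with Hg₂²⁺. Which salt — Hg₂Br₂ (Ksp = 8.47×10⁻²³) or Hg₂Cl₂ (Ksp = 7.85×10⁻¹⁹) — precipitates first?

Hg₂Br₂

A salt starts to precipitate once the ion product Q reaches its Ksp.
For Hg₂Br₂: [Hg₂²⁺] = (Ksp/[Br⁻]^2) = 1.33×10⁻²¹ mol L⁻¹
For Hg₂Cl₂: [Hg₂²⁺] = (Ksp/[Cl⁻]^2) = 1.23×10⁻¹⁶ mol L⁻¹
The smaller threshold [Hg₂²⁺] is reached first, so Hg₂Br₂ precipitates first.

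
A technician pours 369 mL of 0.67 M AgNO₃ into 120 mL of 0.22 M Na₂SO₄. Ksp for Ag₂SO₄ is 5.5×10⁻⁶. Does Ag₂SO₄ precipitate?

Yes

After mixing, V = 369 mL + 120 mL = 489 mL.
[Ag⁺] = (0.67)(369)/489 = 0.51 M
[SO₄²⁻] = (0.22)(120)/489 = 5.4×10⁻² M
Q = [Ag⁺]^2[SO₄²⁻] = 1.4×10⁻²
Since Q (1.4×10⁻²) exceeds Ksp (5.5×10⁻⁶), Ag₂SO₄ will precipitate.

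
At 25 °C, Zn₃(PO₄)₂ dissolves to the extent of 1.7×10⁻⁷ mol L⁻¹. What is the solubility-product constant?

Zn₃(PO₄)₂(s) ⇌ 3 Zn²⁺(aq) + 2 PO₄³⁻(aq)
With molar solubility s: [Zn²⁺] = 3s, [PO₄³⁻] = 2s.
Ksp = [Zn²⁺]^3[PO₄³⁻]^2 = (3s)^3 · (2s)^2 = 108s^5
Ksp = 108 × (1.7×10⁻⁷)^5 = 1.5×10⁻³²

Ksp = 1.5×10⁻³²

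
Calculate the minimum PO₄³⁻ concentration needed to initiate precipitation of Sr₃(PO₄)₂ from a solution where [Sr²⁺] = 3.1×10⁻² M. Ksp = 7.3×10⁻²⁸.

Precipitation begins when Q = Ksp.
Sr₃(PO₄)₂(s) ⇌ 3 Sr²⁺(aq) + 2 PO₄³⁻(aq)
Ksp = [Sr²⁺]^3[PO₄³⁻]^2 = [PO₄³⁻]^2(3.1×10⁻²)^3
[PO₄³⁻]^2 = 7.3×10⁻²⁸ / (3.1×10⁻²)^3 = 2.5×10⁻²³
[PO₄³⁻] = 5.0×10⁻¹² M

5.0×10⁻¹² M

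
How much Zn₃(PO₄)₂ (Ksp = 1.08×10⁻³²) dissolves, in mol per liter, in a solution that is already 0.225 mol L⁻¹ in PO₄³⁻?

1.99×10⁻¹¹ M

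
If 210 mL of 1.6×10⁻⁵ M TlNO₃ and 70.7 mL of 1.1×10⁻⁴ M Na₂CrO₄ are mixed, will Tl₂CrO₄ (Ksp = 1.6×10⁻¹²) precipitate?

Total volume after mixing = 210 + 70.7 = 280.7 mL.
[Tl⁺] = (1.6×10⁻⁵)(210)/280.7 = 1.2×10⁻⁵ M
[CrO₄²⁻] = (1.1×10⁻⁴)(70.7)/280.7 = 2.8×10⁻⁵ M
Q = [Tl⁺]^2[CrO₄²⁻] = 4.0×10⁻¹⁵
Q = 4.0×10⁻¹⁵ < Ksp = 1.6×10⁻¹², so the solution is unsaturated and no precipitate forms.

No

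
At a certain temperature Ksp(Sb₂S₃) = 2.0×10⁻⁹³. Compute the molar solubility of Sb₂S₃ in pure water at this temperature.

1.1×10⁻¹⁹ M

Sb₂S₃(s) ⇌ 2 Sb³⁺(aq) + 3 S²⁻(aq)
If s mol/L of Sb₂S₃ dissolves, [Sb³⁺] = 2s and [S²⁻] = 3s.
Ksp = [Sb³⁺]^2[S²⁻]^3 = (2s)^2 · (3s)^3 = 108s^5
108s^5 = 2.0×10⁻⁹³  ⇒  s^5 = 1.9×10⁻⁹⁵
s = 1.1×10⁻¹⁹ M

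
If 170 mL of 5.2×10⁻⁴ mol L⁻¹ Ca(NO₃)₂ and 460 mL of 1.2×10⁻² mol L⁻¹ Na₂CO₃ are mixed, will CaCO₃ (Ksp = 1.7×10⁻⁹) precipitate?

After mixing, V = 170 mL + 460 mL = 630 mL.
[Ca²⁺] = (5.2×10⁻⁴)(170)/630 = 1.4×10⁻⁴ mol L⁻¹
[CO₃²⁻] = (1.2×10⁻²)(460)/630 = 8.8×10⁻³ mol L⁻¹
Q = [Ca²⁺][CO₃²⁻] = 1.2×10⁻⁶
Because Q > Ksp (1.2×10⁻⁶ vs 1.7×10⁻⁹), a precipitate of CaCO₃ forms.

Yes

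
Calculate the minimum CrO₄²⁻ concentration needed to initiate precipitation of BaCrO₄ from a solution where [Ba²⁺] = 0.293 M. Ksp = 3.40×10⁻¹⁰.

1.16×10⁻⁹ M

Precipitation begins when Q = Ksp.
BaCrO₄(s) ⇌ Ba²⁺(aq) + CrO₄²⁻(aq)
Ksp = [Ba²⁺][CrO₄²⁻] = [CrO₄²⁻](0.293)
[CrO₄²⁻] = 3.40×10⁻¹⁰ / (0.293) = 1.16×10⁻⁹
[CrO₄²⁻] = 1.16×10⁻⁹ M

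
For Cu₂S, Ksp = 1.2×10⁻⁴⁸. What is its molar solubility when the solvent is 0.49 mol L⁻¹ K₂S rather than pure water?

7.8×10⁻²⁵ M

Cu₂S(s) ⇌ 2 Cu⁺(aq) + S²⁻(aq)
With S²⁻ already at 0.49 mol L⁻¹ and s small, take [S²⁻] ≈ 0.49 mol L⁻¹ and [Cu⁺] = 2s.
Ksp = [Cu⁺]^2[S²⁻] = (2s)^2(0.49)
(2s)^2 = 1.2×10⁻⁴⁸ / (0.49) = 2.4×10⁻⁴⁸
s = 7.8×10⁻²⁵ mol L⁻¹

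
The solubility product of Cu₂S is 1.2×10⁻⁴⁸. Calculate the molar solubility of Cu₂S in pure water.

6.7×10⁻¹⁷ M

Cu₂S(s) ⇌ 2 Cu⁺(aq) + S²⁻(aq)
Call the molar solubility s, so that [Cu⁺] = 2s and [S²⁻] = s.
Ksp = [Cu⁺]^2[S²⁻] = (2s)^2 · s = 4s^3
4s^3 = 1.2×10⁻⁴⁸  ⇒  s^3 = 3.0×10⁻⁴⁹
s = 6.7×10⁻¹⁷ mol/L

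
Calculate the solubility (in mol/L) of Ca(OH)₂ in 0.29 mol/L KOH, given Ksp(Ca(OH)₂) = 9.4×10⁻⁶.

Ca(OH)₂(s) ⇌ Ca²⁺(aq) + 2 OH⁻(aq)
The solution already contains OH⁻ at 0.29 mol/L. Let s be the molar solubility of Ca(OH)₂.
[OH⁻] ≈ 0.29 mol/L (common ion dominates); [Ca²⁺] = s.
Ksp = [Ca²⁺][OH⁻]^2 = s(0.29)^2
s = 9.4×10⁻⁶ / (0.29)^2 = 1.1×10⁻⁴
s = 1.1×10⁻⁴ mol/L

1.1×10⁻⁴ M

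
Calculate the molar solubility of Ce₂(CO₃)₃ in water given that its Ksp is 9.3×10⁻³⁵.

Ce₂(CO₃)₃(s) ⇌ 2 Ce³⁺(aq) + 3 CO₃²⁻(aq)
If s mol/L of Ce₂(CO₃)₃ dissolves, [Ce³⁺] = 2s and [CO₃²⁻] = 3s.
Ksp = [Ce³⁺]^2[CO₃²⁻]^3 = (2s)^2 · (3s)^3 = 108s^5
108s^5 = 9.3×10⁻³⁵  ⇒  s^5 = 8.6×10⁻³⁷
s = 6.1×10⁻⁸ mol/L

6.1×10⁻⁸ M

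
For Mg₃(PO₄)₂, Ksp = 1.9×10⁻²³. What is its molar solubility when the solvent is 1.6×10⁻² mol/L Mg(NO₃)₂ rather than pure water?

1.1×10⁻⁹ M

Mg₃(PO₄)₂(s) ⇌ 3 Mg²⁺(aq) + 2 PO₄³⁻(aq)
Mg²⁺ is already present at 1.6×10⁻² mol/L. If s mol/L of Mg₃(PO₄)₂ dissolves, [PO₄³⁻] = 2s while [Mg²⁺] ≈ 1.6×10⁻² mol/L.
Ksp = [Mg²⁺]^3[PO₄³⁻]^2 = (1.6×10⁻²)^3(2s)^2
(2s)^2 = 1.9×10⁻²³ / (1.6×10⁻²)^3 = 4.6×10⁻¹⁸
s = 1.1×10⁻⁹ mol/L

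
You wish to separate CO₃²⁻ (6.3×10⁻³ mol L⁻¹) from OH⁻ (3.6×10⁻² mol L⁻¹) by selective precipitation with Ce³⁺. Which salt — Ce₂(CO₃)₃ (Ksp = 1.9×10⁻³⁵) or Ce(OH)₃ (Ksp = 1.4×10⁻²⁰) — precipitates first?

Ce(OH)₃

Precipitation begins when Q = Ksp.
For Ce₂(CO₃)₃: [Ce³⁺] = (Ksp/[CO₃²⁻]^3)^(1/2) = 8.7×10⁻¹⁵ mol L⁻¹
For Ce(OH)₃: [Ce³⁺] = (Ksp/[OH⁻]^3) = 3.0×10⁻¹⁶ mol L⁻¹
The smaller threshold [Ce³⁺] is reached first, so Ce(OH)₃ precipitates first.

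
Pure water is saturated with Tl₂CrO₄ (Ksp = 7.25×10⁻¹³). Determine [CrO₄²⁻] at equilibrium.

5.66×10⁻⁵ M

Tl₂CrO₄(s) ⇌ 2 Tl⁺(aq) + CrO₄²⁻(aq)
Let s be the molar solubility. Then [Tl⁺] = 2s and [CrO₄²⁻] = s.
Ksp = [Tl⁺]^2[CrO₄²⁻] = (2s)^2 · s = 4s^3 = 7.25×10⁻¹³
s = 5.66×10⁻⁵ mol L⁻¹
[CrO₄²⁻] = s = 5.66×10⁻⁵ mol L⁻¹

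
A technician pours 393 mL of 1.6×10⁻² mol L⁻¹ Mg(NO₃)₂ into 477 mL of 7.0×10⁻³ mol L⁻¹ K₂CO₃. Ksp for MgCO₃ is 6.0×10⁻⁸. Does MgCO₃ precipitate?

Yes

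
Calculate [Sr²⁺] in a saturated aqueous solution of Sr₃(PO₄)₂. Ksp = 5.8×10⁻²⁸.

4.2×10⁻⁶ M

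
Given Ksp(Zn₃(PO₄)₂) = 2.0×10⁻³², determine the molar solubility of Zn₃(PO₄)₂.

1.8×10⁻⁷ M

Zn₃(PO₄)₂(s) ⇌ 3 Zn²⁺(aq) + 2 PO₄³⁻(aq)
With molar solubility s: [Zn²⁺] = 3s, [PO₄³⁻] = 2s.
Ksp = [Zn²⁺]^3[PO₄³⁻]^2 = (3s)^3 · (2s)^2 = 108s^5
108s^5 = 2.0×10⁻³²  ⇒  s^5 = 1.9×10⁻³⁴
Taking the 5th root, s = 1.8×10⁻⁷ mol L⁻¹.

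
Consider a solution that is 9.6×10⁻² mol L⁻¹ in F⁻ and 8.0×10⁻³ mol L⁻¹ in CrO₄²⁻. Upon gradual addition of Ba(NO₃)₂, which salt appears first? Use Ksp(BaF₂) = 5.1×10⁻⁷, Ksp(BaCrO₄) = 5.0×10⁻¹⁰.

Each salt precipitates once Q = Ksp for that salt.
For BaF₂: [Ba²⁺] = (Ksp/[F⁻]^2) = 5.5×10⁻⁵ mol L⁻¹
For BaCrO₄: [Ba²⁺] = (Ksp/[CrO₄²⁻]) = 6.3×10⁻⁸ mol L⁻¹
Since BaCrO₄ needs less Ba²⁺ to reach saturation, it precipitates first.

BaCrO₄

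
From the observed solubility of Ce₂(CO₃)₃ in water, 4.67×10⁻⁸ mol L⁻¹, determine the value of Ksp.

Ce₂(CO₃)₃(s) ⇌ 2 Ce³⁺(aq) + 3 CO₃²⁻(aq)
Call the molar solubility s, so that [Ce³⁺] = 2s and [CO₃²⁻] = 3s.
Ksp = [Ce³⁺]^2[CO₃²⁻]^3 = (2s)^2 · (3s)^3 = 108s^5
Ksp = 108 × (4.67×10⁻⁸)^5 = 2.40×10⁻³⁵

Ksp = 2.40×10⁻³⁵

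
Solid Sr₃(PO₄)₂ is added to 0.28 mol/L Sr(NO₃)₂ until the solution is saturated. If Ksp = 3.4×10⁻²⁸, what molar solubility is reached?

6.2×10⁻¹⁴ M

Sr₃(PO₄)₂(s) ⇌ 3 Sr²⁺(aq) + 2 PO₄³⁻(aq)
Sr²⁺ is already present at 0.28 mol/L. If s mol/L of Sr₃(PO₄)₂ dissolves, [PO₄³⁻] = 2s while [Sr²⁺] ≈ 0.28 mol/L.
Ksp = [Sr²⁺]^3[PO₄³⁻]^2 = (0.28)^3(2s)^2
(2s)^2 = 3.4×10⁻²⁸ / (0.28)^3 = 1.5×10⁻²⁶
s = 6.2×10⁻¹⁴ mol/L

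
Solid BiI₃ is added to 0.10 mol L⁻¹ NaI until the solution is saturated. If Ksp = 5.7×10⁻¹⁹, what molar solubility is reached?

5.7×10⁻¹⁶ M

BiI₃(s) ⇌ Bi³⁺(aq) + 3 I⁻(aq)
With I⁻ already at 0.10 mol L⁻¹ and s small, take [I⁻] ≈ 0.10 mol L⁻¹ and [Bi³⁺] = s.
Ksp = [Bi³⁺][I⁻]^3 = s(0.10)^3
s = 5.7×10⁻¹⁹ / (0.10)^3 = 5.7×10⁻¹⁶
s = 5.7×10⁻¹⁶ mol L⁻¹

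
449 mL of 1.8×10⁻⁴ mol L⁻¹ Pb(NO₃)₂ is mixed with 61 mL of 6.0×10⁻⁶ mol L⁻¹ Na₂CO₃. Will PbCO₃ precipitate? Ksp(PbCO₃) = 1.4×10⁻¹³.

Yes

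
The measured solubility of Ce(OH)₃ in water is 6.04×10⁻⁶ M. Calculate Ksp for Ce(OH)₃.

Ksp = 3.59×10⁻²⁰

Ce(OH)₃(s) ⇌ Ce³⁺(aq) + 3 OH⁻(aq)
If s mol/L of Ce(OH)₃ dissolves, [Ce³⁺] = s and [OH⁻] = 3s.
Ksp = [Ce³⁺][OH⁻]^3 = s · (3s)^3 = 27s^4
Ksp = 27 × (6.04×10⁻⁶)^4 = 3.59×10⁻²⁰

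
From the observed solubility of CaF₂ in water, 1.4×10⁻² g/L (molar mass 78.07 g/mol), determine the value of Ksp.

Molar solubility s = (1.4×10⁻² g/L) / (78.07 g/mol) = 1.793×10⁻⁴ mol/L
CaF₂(s) ⇌ Ca²⁺(aq) + 2 F⁻(aq)
Let s be the molar solubility. Then [Ca²⁺] = s and [F⁻] = 2s.
Ksp = [Ca²⁺][F⁻]^2 = s · (2s)^2 = 4s^3
Ksp = 4 × (1.793×10⁻⁴)^3 = 2.3×10⁻¹¹

Ksp = 2.3×10⁻¹¹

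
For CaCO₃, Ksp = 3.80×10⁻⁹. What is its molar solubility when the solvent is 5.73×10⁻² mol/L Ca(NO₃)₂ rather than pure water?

CaCO₃(s) ⇌ Ca²⁺(aq) + CO₃²⁻(aq)
With Ca²⁺ already at 5.73×10⁻² mol/L and s small, take [Ca²⁺] ≈ 5.73×10⁻² mol/L and [CO₃²⁻] = s.
Ksp = [Ca²⁺][CO₃²⁻] = (5.73×10⁻²)s
s = 3.80×10⁻⁹ / (5.73×10⁻²) = 6.63×10⁻⁸
s = 6.63×10⁻⁸ mol/L

6.63×10⁻⁸ M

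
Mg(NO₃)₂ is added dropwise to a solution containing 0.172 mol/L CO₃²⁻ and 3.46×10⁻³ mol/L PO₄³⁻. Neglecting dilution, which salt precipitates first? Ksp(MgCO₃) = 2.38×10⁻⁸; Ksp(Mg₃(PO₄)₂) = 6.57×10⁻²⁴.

Each salt precipitates once Q = Ksp for that salt.
For MgCO₃: [Mg²⁺] = (Ksp/[CO₃²⁻]) = 1.38×10⁻⁷ mol/L
For Mg₃(PO₄)₂: [Mg²⁺] = (Ksp/[PO₄³⁻]^2)^(1/3) = 8.19×10⁻⁷ mol/L
MgCO₃ requires the lower [Mg²⁺], so it precipitates first.

MgCO₃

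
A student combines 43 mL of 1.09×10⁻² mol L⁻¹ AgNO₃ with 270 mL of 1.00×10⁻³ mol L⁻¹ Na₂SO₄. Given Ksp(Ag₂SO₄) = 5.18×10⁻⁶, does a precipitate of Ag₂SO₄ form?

After mixing, V = 43 mL + 270 mL = 313 mL.
[Ag⁺] = (1.09×10⁻²)(43)/313 = 1.50×10⁻³ mol L⁻¹
[SO₄²⁻] = (1.00×10⁻³)(270)/313 = 8.63×10⁻⁴ mol L⁻¹
Q = [Ag⁺]^2[SO₄²⁻] = 1.93×10⁻⁹
Since Q (1.93×10⁻⁹) is less than Ksp (5.18×10⁻⁶), no Ag₂SO₄ precipitates.

No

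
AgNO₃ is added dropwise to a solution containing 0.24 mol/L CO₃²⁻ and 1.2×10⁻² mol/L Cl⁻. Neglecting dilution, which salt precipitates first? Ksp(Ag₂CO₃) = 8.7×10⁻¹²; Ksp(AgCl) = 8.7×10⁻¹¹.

The threshold for precipitation is Q = Ksp.
For Ag₂CO₃: [Ag⁺] = (Ksp/[CO₃²⁻])^(1/2) = 6.0×10⁻⁶ mol/L
For AgCl: [Ag⁺] = (Ksp/[Cl⁻]) = 7.3×10⁻⁹ mol/L
AgCl requires the lower [Ag⁺], so it precipitates first.

AgCl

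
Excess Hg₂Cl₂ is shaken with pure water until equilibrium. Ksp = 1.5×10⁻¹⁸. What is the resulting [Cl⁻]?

Hg₂Cl₂(s) ⇌ Hg₂²⁺(aq) + 2 Cl⁻(aq)
With molar solubility s: [Hg₂²⁺] = s, [Cl⁻] = 2s.
Ksp = [Hg₂²⁺][Cl⁻]^2 = s · (2s)^2 = 4s^3 = 1.5×10⁻¹⁸
s = 7.2×10⁻⁷ M
[Cl⁻] = 2s = 1.4×10⁻⁶ M

1.4×10⁻⁶ M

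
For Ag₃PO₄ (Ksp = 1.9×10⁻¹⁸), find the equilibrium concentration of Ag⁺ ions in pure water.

4.9×10⁻⁵ M

Ag₃PO₄(s) ⇌ 3 Ag⁺(aq) + PO₄³⁻(aq)
Call the molar solubility s, so that [Ag⁺] = 3s and [PO₄³⁻] = s.
Ksp = [Ag⁺]^3[PO₄³⁻] = (3s)^3 · s = 27s^4 = 1.9×10⁻¹⁸
s = 1.6×10⁻⁵ mol/L
[Ag⁺] = 3s = 4.9×10⁻⁵ mol/L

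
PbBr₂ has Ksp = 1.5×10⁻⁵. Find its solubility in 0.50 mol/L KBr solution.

6.0×10⁻⁵ M

PbBr₂(s) ⇌ Pb²⁺(aq) + 2 Br⁻(aq)
Let s be the solubility of PbBr₂ here. The common ion gives [Br⁻] ≈ 0.50 mol/L, and [Pb²⁺] = s.
Ksp = [Pb²⁺][Br⁻]^2 = s(0.50)^2
s = 1.5×10⁻⁵ / (0.50)^2 = 6.0×10⁻⁵
s = 6.0×10⁻⁵ mol/L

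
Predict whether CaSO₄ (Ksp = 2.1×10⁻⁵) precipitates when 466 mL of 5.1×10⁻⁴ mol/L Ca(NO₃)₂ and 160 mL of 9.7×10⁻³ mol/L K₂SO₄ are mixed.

No

The combined volume is 626 mL.
[Ca²⁺] = (5.1×10⁻⁴)(466)/626 = 3.8×10⁻⁴ mol/L
[SO₄²⁻] = (9.7×10⁻³)(160)/626 = 2.5×10⁻³ mol/L
Q = [Ca²⁺][SO₄²⁻] = 9.4×10⁻⁷
Q = 9.4×10⁻⁷ < Ksp = 2.1×10⁻⁵, so the solution is unsaturated and no precipitate forms.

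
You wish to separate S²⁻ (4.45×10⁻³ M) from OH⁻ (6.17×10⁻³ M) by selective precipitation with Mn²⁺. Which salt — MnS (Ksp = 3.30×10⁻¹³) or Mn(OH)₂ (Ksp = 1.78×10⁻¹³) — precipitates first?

The threshold for precipitation is Q = Ksp.
For MnS: [Mn²⁺] = (Ksp/[S²⁻]) = 7.42×10⁻¹¹ M
For Mn(OH)₂: [Mn²⁺] = (Ksp/[OH⁻]^2) = 4.68×10⁻⁹ M
MnS requires the lower [Mn²⁺], so it precipitates first.

MnS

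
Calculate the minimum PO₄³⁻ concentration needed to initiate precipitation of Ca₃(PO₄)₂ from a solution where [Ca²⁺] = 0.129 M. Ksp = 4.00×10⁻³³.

Each salt precipitates once Q = Ksp for that salt.
Ca₃(PO₄)₂(s) ⇌ 3 Ca²⁺(aq) + 2 PO₄³⁻(aq)
Ksp = [Ca²⁺]^3[PO₄³⁻]^2 = [PO₄³⁻]^2(0.129)^3
[PO₄³⁻]^2 = 4.00×10⁻³³ / (0.129)^3 = 1.86×10⁻³⁰
[PO₄³⁻] = 1.37×10⁻¹⁵ M

1.37×10⁻¹⁵ M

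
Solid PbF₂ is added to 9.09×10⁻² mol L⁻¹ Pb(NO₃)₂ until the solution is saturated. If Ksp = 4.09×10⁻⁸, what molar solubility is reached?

3.35×10⁻⁴ M

PbF₂(s) ⇌ Pb²⁺(aq) + 2 F⁻(aq)
With Pb²⁺ already at 9.09×10⁻² mol L⁻¹ and s small, take [Pb²⁺] ≈ 9.09×10⁻² mol L⁻¹ and [F⁻] = 2s.
Ksp = [Pb²⁺][F⁻]^2 = (9.09×10⁻²)(2s)^2
(2s)^2 = 4.09×10⁻⁸ / (9.09×10⁻²) = 4.50×10⁻⁷
s = 3.35×10⁻⁴ mol L⁻¹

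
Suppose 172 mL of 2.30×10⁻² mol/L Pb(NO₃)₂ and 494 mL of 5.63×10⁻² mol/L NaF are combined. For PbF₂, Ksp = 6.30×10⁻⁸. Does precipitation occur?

Yes

After mixing, V = 172 mL + 494 mL = 666 mL.
[Pb²⁺] = (2.30×10⁻²)(172)/666 = 5.94×10⁻³ mol/L
[F⁻] = (5.63×10⁻²)(494)/666 = 4.18×10⁻² mol/L
Q = [Pb²⁺][F⁻]^2 = 1.04×10⁻⁵
Q = 1.04×10⁻⁵ > Ksp = 6.30×10⁻⁸, so the solution is supersaturated and PbF₂ precipitates.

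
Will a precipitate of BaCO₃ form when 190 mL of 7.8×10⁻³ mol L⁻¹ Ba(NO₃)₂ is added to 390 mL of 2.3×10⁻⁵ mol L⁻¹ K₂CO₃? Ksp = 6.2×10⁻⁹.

Yes

Total volume after mixing = 190 + 390 = 580 mL.
[Ba²⁺] = (7.8×10⁻³)(190)/580 = 2.6×10⁻³ mol L⁻¹
[CO₃²⁻] = (2.3×10⁻⁵)(390)/580 = 1.5×10⁻⁵ mol L⁻¹
Q = [Ba²⁺][CO₃²⁻] = 4.0×10⁻⁸
Because Q > Ksp (4.0×10⁻⁸ vs 6.2×10⁻⁹), a precipitate of BaCO₃ forms.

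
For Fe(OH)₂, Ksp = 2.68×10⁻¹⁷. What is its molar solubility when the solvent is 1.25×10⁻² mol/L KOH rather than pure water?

Fe(OH)₂(s) ⇌ Fe²⁺(aq) + 2 OH⁻(aq)
With OH⁻ already at 1.25×10⁻² mol/L and s small, take [OH⁻] ≈ 1.25×10⁻² mol/L and [Fe²⁺] = s.
Ksp = [Fe²⁺][OH⁻]^2 = s(1.25×10⁻²)^2
s = 2.68×10⁻¹⁷ / (1.25×10⁻²)^2 = 1.72×10⁻¹³
s = 1.72×10⁻¹³ mol/L

1.72×10⁻¹³ M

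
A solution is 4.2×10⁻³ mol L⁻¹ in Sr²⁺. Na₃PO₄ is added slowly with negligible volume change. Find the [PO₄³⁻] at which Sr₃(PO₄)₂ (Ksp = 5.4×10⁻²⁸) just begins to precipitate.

8.5×10⁻¹¹ M

Each salt precipitates once Q = Ksp for that salt.
Sr₃(PO₄)₂(s) ⇌ 3 Sr²⁺(aq) + 2 PO₄³⁻(aq)
Ksp = [Sr²⁺]^3[PO₄³⁻]^2 = [PO₄³⁻]^2(4.2×10⁻³)^3
[PO₄³⁻]^2 = 5.4×10⁻²⁸ / (4.2×10⁻³)^3 = 7.3×10⁻²¹
[PO₄³⁻] = 8.5×10⁻¹¹ mol L⁻¹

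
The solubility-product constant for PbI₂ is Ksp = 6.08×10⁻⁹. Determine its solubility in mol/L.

1.15×10⁻³ M

PbI₂(s) ⇌ Pb²⁺(aq) + 2 I⁻(aq)
Call the molar solubility s, so that [Pb²⁺] = s and [I⁻] = 2s.
Ksp = [Pb²⁺][I⁻]^2 = s · (2s)^2 = 4s^3
4s^3 = 6.08×10⁻⁹  ⇒  s^3 = 1.52×10⁻⁹
s = 1.15×10⁻³ mol L⁻¹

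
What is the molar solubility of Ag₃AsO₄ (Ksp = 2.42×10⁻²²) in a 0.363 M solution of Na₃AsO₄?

Ag₃AsO₄(s) ⇌ 3 Ag⁺(aq) + AsO₄³⁻(aq)
Let s be the solubility of Ag₃AsO₄ here. The common ion gives [AsO₄³⁻] ≈ 0.363 M, and [Ag⁺] = 3s.
Ksp = [Ag⁺]^3[AsO₄³⁻] = (3s)^3(0.363)
(3s)^3 = 2.42×10⁻²² / (0.363) = 6.67×10⁻²²
s = 2.91×10⁻⁸ M

2.91×10⁻⁸ M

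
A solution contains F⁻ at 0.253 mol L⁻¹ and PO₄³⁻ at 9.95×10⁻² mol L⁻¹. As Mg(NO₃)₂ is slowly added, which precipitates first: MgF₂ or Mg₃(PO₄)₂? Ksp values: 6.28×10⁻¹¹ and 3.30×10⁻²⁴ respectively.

MgF₂

Precipitation begins when Q = Ksp.
For MgF₂: [Mg²⁺] = (Ksp/[F⁻]^2) = 9.81×10⁻¹⁰ mol L⁻¹
For Mg₃(PO₄)₂: [Mg²⁺] = (Ksp/[PO₄³⁻]^2)^(1/3) = 6.93×10⁻⁸ mol L⁻¹
MgF₂ requires the lower [Mg²⁺], so it precipitates first.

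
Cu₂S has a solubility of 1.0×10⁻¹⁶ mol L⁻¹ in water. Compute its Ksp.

Cu₂S(s) ⇌ 2 Cu⁺(aq) + S²⁻(aq)
If s mol/L of Cu₂S dissolves, [Cu⁺] = 2s and [S²⁻] = s.
Ksp = [Cu⁺]^2[S²⁻] = (2s)^2 · s = 4s^3
Ksp = 4 × (1.0×10⁻¹⁶)^3 = 4.0×10⁻⁴⁸

Ksp = 4.0×10⁻⁴⁸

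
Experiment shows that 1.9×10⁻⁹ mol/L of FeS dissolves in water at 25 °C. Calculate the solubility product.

FeS(s) ⇌ Fe²⁺(aq) + S²⁻(aq)
For each mole of FeS that dissolves per liter, [Fe²⁺] = s and [S²⁻] = s; let s denote this solubility.
Ksp = [Fe²⁺][S²⁻] = s · s = s^2
Ksp = (1.9×10⁻⁹)^2 = 3.6×10⁻¹⁸

Ksp = 3.6×10⁻¹⁸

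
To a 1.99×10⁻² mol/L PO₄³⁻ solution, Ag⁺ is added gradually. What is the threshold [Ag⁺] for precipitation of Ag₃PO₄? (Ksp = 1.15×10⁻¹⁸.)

3.87×10⁻⁶ M

The threshold for precipitation is Q = Ksp.
Ag₃PO₄(s) ⇌ 3 Ag⁺(aq) + PO₄³⁻(aq)
Ksp = [Ag⁺]^3[PO₄³⁻] = [Ag⁺]^3(1.99×10⁻²)
[Ag⁺]^3 = 1.15×10⁻¹⁸ / (1.99×10⁻²) = 5.78×10⁻¹⁷
[Ag⁺] = 3.87×10⁻⁶ mol/L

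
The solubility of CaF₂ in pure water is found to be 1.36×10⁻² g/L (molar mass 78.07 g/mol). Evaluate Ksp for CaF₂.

Ksp = 2.11×10⁻¹¹

Molar solubility s = (1.36×10⁻² g/L) / (78.07 g/mol) = 1.7420×10⁻⁴ mol/L
CaF₂(s) ⇌ Ca²⁺(aq) + 2 F⁻(aq)
Call the molar solubility s, so that [Ca²⁺] = s and [F⁻] = 2s.
Ksp = [Ca²⁺][F⁻]^2 = s · (2s)^2 = 4s^3
Ksp = 4 × (1.7420×10⁻⁴)^3 = 2.11×10⁻¹¹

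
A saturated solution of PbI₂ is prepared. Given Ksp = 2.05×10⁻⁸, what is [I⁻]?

PbI₂(s) ⇌ Pb²⁺(aq) + 2 I⁻(aq)
With molar solubility s: [Pb²⁺] = s, [I⁻] = 2s.
Ksp = [Pb²⁺][I⁻]^2 = s · (2s)^2 = 4s^3 = 2.05×10⁻⁸
s = 1.72×10⁻³ mol L⁻¹
[I⁻] = 2s = 3.45×10⁻³ mol L⁻¹

3.45×10⁻³ M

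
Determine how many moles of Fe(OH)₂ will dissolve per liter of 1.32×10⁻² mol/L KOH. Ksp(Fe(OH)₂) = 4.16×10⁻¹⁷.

2.39×10⁻¹³ M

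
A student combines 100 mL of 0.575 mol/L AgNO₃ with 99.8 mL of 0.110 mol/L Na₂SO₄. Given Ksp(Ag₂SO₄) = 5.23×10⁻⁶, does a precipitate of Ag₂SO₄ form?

Yes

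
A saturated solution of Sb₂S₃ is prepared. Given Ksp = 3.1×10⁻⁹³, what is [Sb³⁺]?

Sb₂S₃(s) ⇌ 2 Sb³⁺(aq) + 3 S²⁻(aq)
With molar solubility s: [Sb³⁺] = 2s, [S²⁻] = 3s.
Ksp = [Sb³⁺]^2[S²⁻]^3 = (2s)^2 · (3s)^3 = 108s^5 = 3.1×10⁻⁹³
s = 1.2×10⁻¹⁹ mol/L
[Sb³⁺] = 2s = 2.5×10⁻¹⁹ mol/L

2.5×10⁻¹⁹ M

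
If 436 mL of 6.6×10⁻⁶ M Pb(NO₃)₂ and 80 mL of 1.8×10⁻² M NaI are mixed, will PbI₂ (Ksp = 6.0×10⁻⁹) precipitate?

The combined volume is 516 mL.
[Pb²⁺] = (6.6×10⁻⁶)(436)/516 = 5.6×10⁻⁶ M
[I⁻] = (1.8×10⁻²)(80)/516 = 2.8×10⁻³ M
Q = [Pb²⁺][I⁻]^2 = 4.3×10⁻¹¹
Q = 4.3×10⁻¹¹ < Ksp = 6.0×10⁻⁹, so the solution is unsaturated and no precipitate forms.

No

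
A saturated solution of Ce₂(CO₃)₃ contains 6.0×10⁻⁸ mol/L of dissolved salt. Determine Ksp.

Ce₂(CO₃)₃(s) ⇌ 2 Ce³⁺(aq) + 3 CO₃²⁻(aq)
For each mole of Ce₂(CO₃)₃ that dissolves per liter, [Ce³⁺] = 2s and [CO₃²⁻] = 3s; let s denote this solubility.
Ksp = [Ce³⁺]^2[CO₃²⁻]^3 = (2s)^2 · (3s)^3 = 108s^5
Ksp = 108 × (6.0×10⁻⁸)^5 = 8.4×10⁻³⁵

Ksp = 8.4×10⁻³⁵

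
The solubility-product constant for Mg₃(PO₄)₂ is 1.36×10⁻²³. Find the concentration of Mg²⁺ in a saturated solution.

3.14×10⁻⁵ M

Mg₃(PO₄)₂(s) ⇌ 3 Mg²⁺(aq) + 2 PO₄³⁻(aq)
If s mol/L of Mg₃(PO₄)₂ dissolves, [Mg²⁺] = 3s and [PO₄³⁻] = 2s.
Ksp = [Mg²⁺]^3[PO₄³⁻]^2 = (3s)^3 · (2s)^2 = 108s^5 = 1.36×10⁻²³
s = 1.05×10⁻⁵ mol/L
[Mg²⁺] = 3s = 3.14×10⁻⁵ mol/L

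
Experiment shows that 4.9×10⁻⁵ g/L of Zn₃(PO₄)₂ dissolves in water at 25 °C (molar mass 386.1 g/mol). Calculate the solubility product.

Ksp = 3.6×10⁻³³

Molar solubility s = (4.9×10⁻⁵ g/L) / (386.1 g/mol) = 1.269×10⁻⁷ mol/L
Zn₃(PO₄)₂(s) ⇌ 3 Zn²⁺(aq) + 2 PO₄³⁻(aq)
For each mole of Zn₃(PO₄)₂ that dissolves per liter, [Zn²⁺] = 3s and [PO₄³⁻] = 2s; let s denote this solubility.
Ksp = [Zn²⁺]^3[PO₄³⁻]^2 = (3s)^3 · (2s)^2 = 108s^5
Ksp = 108 × (1.269×10⁻⁷)^5 = 3.6×10⁻³³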